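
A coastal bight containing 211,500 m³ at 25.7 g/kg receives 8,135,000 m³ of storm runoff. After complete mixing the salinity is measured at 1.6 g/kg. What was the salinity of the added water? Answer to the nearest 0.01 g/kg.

Salt balance: 211,500×25.7 + 8,135,000×S = 8,346,500×1.6
5,435,550 + 8,135,000·S = 13,354,400
S = (13,354,400 − 5,435,550) / 8,135,000 = 0.9734 g/kg

0.97 g/kg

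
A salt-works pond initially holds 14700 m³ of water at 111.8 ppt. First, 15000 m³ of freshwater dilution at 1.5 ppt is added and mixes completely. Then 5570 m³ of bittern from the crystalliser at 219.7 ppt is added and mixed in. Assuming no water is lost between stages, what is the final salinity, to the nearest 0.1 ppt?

By conservation of dissolved salt,
Initial salt = 14,700×111.8 = 1,643,460
After stage 1: salt = 1,643,460 + 15,000×1.5 = 1,665,960; volume = 29,700 m³; S = 56.093 ppt
After stage 2: salt = 1,665,960 + 5,570×219.7 = 2,889,689; volume = 35,270 m³
S = 2,889,689 / 35,270 = 81.9305 ppt

81.9 ppt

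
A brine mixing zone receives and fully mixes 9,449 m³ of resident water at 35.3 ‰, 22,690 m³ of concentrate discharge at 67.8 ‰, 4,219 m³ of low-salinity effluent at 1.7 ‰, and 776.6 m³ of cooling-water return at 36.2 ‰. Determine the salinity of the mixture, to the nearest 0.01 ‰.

51.36 ‰

Mass of salt is conserved:
salt = 9,449×35.3 + 22,690×67.8 + 4,219×1.7 + 776.6×36.2 = 333,549.7 + 1,538,382 + 7,172.3 + 28,112.92 = 1,907,216.92
volume = 9,449 + 22,690 + 4,219 + 776.6 = 37,134.6 m³
S = 1,907,216.92 / 37,134.6 = 51.3596 ‰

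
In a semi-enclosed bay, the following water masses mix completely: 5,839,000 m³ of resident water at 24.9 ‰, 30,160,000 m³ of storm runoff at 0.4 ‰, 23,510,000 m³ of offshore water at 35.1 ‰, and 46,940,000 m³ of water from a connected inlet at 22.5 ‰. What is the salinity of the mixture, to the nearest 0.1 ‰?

Weighted by volume,
salt = 5,839,000×24.9 + 30,160,000×0.4 + 23,510,000×35.1 + 46,940,000×22.5 = 145,391,100 + 12,064,000 + 825,201,000 + 1,056,150,000 = 2,038,806,100
volume = 5,839,000 + 30,160,000 + 23,510,000 + 46,940,000 = 106,449,000 m³
S = 2,038,806,100 / 106,449,000 = 19.153 ‰

19.2 ‰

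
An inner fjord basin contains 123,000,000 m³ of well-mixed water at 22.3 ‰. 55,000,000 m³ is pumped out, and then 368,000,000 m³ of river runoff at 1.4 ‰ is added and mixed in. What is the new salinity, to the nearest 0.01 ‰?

4.66 ‰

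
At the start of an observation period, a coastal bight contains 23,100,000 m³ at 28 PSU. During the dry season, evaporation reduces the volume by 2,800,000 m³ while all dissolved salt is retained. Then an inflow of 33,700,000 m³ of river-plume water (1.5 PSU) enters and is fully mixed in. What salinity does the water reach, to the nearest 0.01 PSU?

12.91 PSU

After evaporation: salt = 23,100,000×28 = 646,800,000; volume = 23,100,000 − 2,800,000 = 20,300,000 m³
After mixing: salt = 646,800,000 + 33,700,000×1.5 = 697,350,000; volume = 20,300,000 + 33,700,000 = 54,000,000 m³
S = 697,350,000 / 54,000,000 = 12.9139 PSU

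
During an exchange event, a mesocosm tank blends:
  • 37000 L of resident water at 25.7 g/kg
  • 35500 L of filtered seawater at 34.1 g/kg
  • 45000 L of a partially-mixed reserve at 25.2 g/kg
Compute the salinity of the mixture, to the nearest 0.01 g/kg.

Total salt / total volume:
salt = 37,000×25.7 + 35,500×34.1 + 45,000×25.2 = 950,900 + 1,210,550 + 1,134,000 = 3,295,450
volume = 37,000 + 35,500 + 45,000 = 117,500 L
S = 3,295,450 / 117,500 = 28.0464 g/kg

28.05 g/kg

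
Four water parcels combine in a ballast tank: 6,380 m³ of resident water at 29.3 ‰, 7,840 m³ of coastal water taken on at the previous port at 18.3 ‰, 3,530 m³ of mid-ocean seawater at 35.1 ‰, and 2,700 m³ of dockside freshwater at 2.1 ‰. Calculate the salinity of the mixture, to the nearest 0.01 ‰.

Conserving salt mass:
salt = 6,380×29.3 + 7,840×18.3 + 3,530×35.1 + 2,700×2.1 = 186,934 + 143,472 + 123,903 + 5,670 = 459,979
volume = 6,380 + 7,840 + 3,530 + 2,700 = 20,450 m³
S = 459,979 / 20,450 = 22.4929 ‰

22.49 ‰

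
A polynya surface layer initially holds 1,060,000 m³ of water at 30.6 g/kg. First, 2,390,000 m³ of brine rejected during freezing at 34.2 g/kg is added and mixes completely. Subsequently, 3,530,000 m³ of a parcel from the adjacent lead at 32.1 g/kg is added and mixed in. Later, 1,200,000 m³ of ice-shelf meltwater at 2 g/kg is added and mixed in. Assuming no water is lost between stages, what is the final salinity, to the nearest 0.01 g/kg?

Total salt / total volume:
Initial salt = 1,060,000×30.6 = 32,436,000
After stage 1: salt = 32,436,000 + 2,390,000×34.2 = 114,174,000; volume = 3,450,000 m³; S = 33.094 g/kg
After stage 2: salt = 114,174,000 + 3,530,000×32.1 = 227,487,000; volume = 6,980,000 m³; S = 32.591 g/kg
After stage 3: salt = 227,487,000 + 1,200,000×2 = 229,887,000; volume = 8,180,000 m³
S = 229,887,000 / 8,180,000 = 28.1035 g/kg

28.10 g/kg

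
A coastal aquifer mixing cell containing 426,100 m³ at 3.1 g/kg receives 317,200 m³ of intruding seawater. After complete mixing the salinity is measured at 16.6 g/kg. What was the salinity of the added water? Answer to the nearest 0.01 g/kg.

Salt balance: 426,100×3.1 + 317,200×S = 743,300×16.6
1,320,910 + 317,200·S = 12,338,780
S = (12,338,780 − 1,320,910) / 317,200 = 34.7348 g/kg

34.73 g/kg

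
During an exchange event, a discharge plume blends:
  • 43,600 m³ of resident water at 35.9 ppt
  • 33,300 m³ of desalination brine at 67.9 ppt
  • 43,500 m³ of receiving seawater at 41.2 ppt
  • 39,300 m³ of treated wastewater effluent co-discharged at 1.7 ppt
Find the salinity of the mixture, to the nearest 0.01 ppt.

Mass of salt is conserved:
salt = 43,600×35.9 + 33,300×67.9 + 43,500×41.2 + 39,300×1.7 = 1,565,240 + 2,261,070 + 1,792,200 + 66,810 = 5,685,320
volume = 43,600 + 33,300 + 43,500 + 39,300 = 159,700 m³
S = 5,685,320 / 159,700 = 35.6 ppt

35.60 ppt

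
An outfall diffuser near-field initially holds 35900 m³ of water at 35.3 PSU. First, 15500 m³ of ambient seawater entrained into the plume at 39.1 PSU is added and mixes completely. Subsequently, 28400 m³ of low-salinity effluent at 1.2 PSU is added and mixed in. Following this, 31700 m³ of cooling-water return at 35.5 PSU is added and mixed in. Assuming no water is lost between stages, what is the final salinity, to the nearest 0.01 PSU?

Salt balance:
Initial salt = 35,900×35.3 = 1,267,270
After stage 1: salt = 1,267,270 + 15,500×39.1 = 1,873,320; volume = 51,400 m³; S = 36.446 PSU
After stage 2: salt = 1,873,320 + 28,400×1.2 = 1,907,400; volume = 79,800 m³; S = 23.902 PSU
After stage 3: salt = 1,907,400 + 31,700×35.5 = 3,032,750; volume = 111,500 m³
S = 3,032,750 / 111,500 = 27.1996 PSU

27.20 PSU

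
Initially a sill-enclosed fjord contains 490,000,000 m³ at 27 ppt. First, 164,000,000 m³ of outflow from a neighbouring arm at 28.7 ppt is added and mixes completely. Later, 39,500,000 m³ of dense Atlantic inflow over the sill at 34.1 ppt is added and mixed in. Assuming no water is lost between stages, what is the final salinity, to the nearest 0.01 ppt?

Salt balance:
Initial salt = 490,000,000×27 = 13,230,000,000
After stage 1: salt = 13,230,000,000 + 164,000,000×28.7 = 17,936,800,000; volume = 654,000,000 m³; S = 27.426 ppt
After stage 2: salt = 17,936,800,000 + 39,500,000×34.1 = 19,283,750,000; volume = 693,500,000 m³
S = 19,283,750,000 / 693,500,000 = 27.8064 ppt

27.81 ppt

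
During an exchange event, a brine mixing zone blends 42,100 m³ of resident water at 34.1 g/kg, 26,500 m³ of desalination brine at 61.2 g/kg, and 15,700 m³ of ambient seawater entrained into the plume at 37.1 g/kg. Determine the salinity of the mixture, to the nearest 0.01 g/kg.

43.18 g/kg

Weighted by volume,
salt = 42,100×34.1 + 26,500×61.2 + 15,700×37.1 = 1,435,610 + 1,621,800 + 582,470 = 3,639,880
volume = 42,100 + 26,500 + 15,700 = 84,300 m³
S = 3,639,880 / 84,300 = 43.1777 g/kg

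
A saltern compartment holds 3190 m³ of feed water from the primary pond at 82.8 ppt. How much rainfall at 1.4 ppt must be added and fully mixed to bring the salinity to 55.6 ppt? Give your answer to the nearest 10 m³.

1600 m³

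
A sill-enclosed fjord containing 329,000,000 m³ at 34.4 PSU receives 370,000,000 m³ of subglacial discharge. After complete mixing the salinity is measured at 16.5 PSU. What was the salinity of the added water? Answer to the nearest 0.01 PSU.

Salt balance: 329,000,000×34.4 + 370,000,000×S = 699,000,000×16.5
11,317,600,000 + 370,000,000·S = 11,533,500,000
S = (11,533,500,000 − 11,317,600,000) / 370,000,000 = 0.5835 PSU

0.58 PSU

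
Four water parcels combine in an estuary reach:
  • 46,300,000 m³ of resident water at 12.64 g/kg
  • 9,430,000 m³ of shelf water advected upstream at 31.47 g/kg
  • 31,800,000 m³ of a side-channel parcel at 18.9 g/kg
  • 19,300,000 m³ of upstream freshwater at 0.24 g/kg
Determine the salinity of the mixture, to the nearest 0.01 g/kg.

13.93 g/kg

By conservation of dissolved salt,
salt = 46,300,000×12.64 + 9,430,000×31.47 + 31,800,000×18.9 + 19,300,000×0.24 = 585,232,000 + 296,762,100 + 601,020,000 + 4,632,000 = 1,487,646,100
volume = 46,300,000 + 9,430,000 + 31,800,000 + 19,300,000 = 106,830,000 m³
S = 1,487,646,100 / 106,830,000 = 13.9254 g/kg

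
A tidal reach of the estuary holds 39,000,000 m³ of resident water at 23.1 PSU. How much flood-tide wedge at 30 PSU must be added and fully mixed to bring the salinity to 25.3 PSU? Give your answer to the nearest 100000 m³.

Salt balance: 39,000,000×23.1 + V×30 = (39,000,000+V)×25.3
900,900,000 + 30V = 986,700,000 + 25.3V
85,800,000 = 4.7V
V = 18,255,319.15 m³

18300000 m³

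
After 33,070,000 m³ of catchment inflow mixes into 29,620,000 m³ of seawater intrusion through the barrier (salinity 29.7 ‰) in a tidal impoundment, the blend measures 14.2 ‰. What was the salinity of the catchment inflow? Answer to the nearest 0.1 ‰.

0.3 ‰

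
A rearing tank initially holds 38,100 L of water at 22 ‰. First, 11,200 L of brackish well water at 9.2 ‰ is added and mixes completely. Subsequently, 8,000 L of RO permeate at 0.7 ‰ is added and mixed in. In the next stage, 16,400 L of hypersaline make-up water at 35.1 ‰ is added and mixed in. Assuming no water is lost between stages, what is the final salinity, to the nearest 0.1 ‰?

20.7 ‰

Conserving salt mass:
Initial salt = 38,100×22 = 838,200
After stage 1: salt = 838,200 + 11,200×9.2 = 941,240; volume = 49,300 L; S = 19.092 ‰
After stage 2: salt = 941,240 + 8,000×0.7 = 946,840; volume = 57,300 L; S = 16.524 ‰
After stage 3: salt = 946,840 + 16,400×35.1 = 1,522,480; volume = 73,700 L
S = 1,522,480 / 73,700 = 20.6578 ‰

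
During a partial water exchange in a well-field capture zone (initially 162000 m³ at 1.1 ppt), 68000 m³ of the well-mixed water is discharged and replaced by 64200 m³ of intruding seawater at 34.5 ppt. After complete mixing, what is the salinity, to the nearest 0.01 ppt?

14.65 ppt

Remaining after removal: 94,000 m³ at 1.1 ppt (salt = 103,400)
After addition: salt = 103,400 + 64,200×34.5 = 2,318,300; volume = 158,200 m³
S = 2,318,300 / 158,200 = 14.6542 ppt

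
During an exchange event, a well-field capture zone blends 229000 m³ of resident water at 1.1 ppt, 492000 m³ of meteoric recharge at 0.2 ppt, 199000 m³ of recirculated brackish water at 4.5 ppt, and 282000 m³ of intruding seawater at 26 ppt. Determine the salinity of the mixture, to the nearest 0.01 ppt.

7.14 ppt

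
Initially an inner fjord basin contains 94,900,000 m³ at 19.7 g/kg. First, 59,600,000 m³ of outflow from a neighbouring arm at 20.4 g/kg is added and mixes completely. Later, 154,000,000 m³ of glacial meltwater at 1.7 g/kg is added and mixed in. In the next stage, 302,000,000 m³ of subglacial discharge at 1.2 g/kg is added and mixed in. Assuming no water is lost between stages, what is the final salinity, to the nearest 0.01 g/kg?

Total salt / total volume:
Initial salt = 94,900,000×19.7 = 1,869,530,000
After stage 1: salt = 1,869,530,000 + 59,600,000×20.4 = 3,085,370,000; volume = 154,500,000 m³; S = 19.97 g/kg
After stage 2: salt = 3,085,370,000 + 154,000,000×1.7 = 3,347,170,000; volume = 308,500,000 m³; S = 10.85 g/kg
After stage 3: salt = 3,347,170,000 + 302,000,000×1.2 = 3,709,570,000; volume = 610,500,000 m³
S = 3,709,570,000 / 610,500,000 = 6.0763 g/kg

6.08 g/kg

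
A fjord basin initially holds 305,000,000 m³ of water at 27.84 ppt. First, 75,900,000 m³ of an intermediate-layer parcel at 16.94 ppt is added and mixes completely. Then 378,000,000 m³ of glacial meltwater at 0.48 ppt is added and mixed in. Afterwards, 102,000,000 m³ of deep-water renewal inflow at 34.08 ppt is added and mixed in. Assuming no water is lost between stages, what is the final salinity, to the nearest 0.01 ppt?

15.61 ppt

Salt balance:
Initial salt = 305,000,000×27.84 = 8,491,200,000
After stage 1: salt = 8,491,200,000 + 75,900,000×16.94 = 9,776,946,000; volume = 380,900,000 m³; S = 25.668 ppt
After stage 2: salt = 9,776,946,000 + 378,000,000×0.48 = 9,958,386,000; volume = 758,900,000 m³; S = 13.122 ppt
After stage 3: salt = 9,958,386,000 + 102,000,000×34.08 = 13,434,546,000; volume = 860,900,000 m³
S = 13,434,546,000 / 860,900,000 = 15.6052 ppt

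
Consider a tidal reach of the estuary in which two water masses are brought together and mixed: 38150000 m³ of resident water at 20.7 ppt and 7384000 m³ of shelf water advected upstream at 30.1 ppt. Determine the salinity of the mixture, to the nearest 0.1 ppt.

22.2 ppt

Salt balance:
salt = 38,150,000×20.7 + 7,384,000×30.1 = 789,705,000 + 222,258,400 = 1,011,963,400
volume = 38,150,000 + 7,384,000 = 45,534,000 m³
S = 1,011,963,400 / 45,534,000 = 22.224 ppt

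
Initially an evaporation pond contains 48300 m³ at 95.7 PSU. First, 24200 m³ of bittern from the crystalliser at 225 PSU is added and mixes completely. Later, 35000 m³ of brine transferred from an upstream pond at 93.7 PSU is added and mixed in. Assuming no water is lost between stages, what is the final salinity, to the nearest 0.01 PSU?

124.16 PSU

Weighted by volume,
Initial salt = 48,300×95.7 = 4,622,310
After stage 1: salt = 4,622,310 + 24,200×225 = 10,067,310; volume = 72,500 m³; S = 138.859 PSU
After stage 2: salt = 10,067,310 + 35,000×93.7 = 13,346,810; volume = 107,500 m³
S = 13,346,810 / 107,500 = 124.1564 PSU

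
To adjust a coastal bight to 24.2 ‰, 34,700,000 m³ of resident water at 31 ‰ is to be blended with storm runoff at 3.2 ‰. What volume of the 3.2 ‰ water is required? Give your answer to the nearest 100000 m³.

11200000 m³

Salt balance: 34,700,000×31 + V×3.2 = (34,700,000+V)×24.2
1,075,700,000 + 3.2V = 839,740,000 + 24.2V
235,960,000 = 21V
V = 11,236,190.48 m³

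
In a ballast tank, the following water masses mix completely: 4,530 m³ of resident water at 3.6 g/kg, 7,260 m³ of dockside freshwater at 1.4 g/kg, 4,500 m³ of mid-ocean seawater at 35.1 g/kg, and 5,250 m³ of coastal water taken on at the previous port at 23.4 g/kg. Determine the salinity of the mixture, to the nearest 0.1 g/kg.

14.3 g/kg

By conservation of dissolved salt,
salt = 4,530×3.6 + 7,260×1.4 + 4,500×35.1 + 5,250×23.4 = 16,308 + 10,164 + 157,950 + 122,850 = 307,272
volume = 4,530 + 7,260 + 4,500 + 5,250 = 21,540 m³
S = 307,272 / 21,540 = 14.265 g/kg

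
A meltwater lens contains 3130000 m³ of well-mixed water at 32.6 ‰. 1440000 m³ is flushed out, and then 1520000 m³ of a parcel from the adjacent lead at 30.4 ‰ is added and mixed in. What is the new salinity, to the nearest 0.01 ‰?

31.56 ‰

Remaining after removal: 1,690,000 m³ at 32.6 ‰ (salt = 55,094,000)
After addition: salt = 55,094,000 + 1,520,000×30.4 = 101,302,000; volume = 3,210,000 m³
S = 101,302,000 / 3,210,000 = 31.5583 ‰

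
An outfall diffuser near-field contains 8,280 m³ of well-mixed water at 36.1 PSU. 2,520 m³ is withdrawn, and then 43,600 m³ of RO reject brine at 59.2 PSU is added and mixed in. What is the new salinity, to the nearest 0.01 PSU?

Remaining after removal: 5,760 m³ at 36.1 PSU (salt = 207,936)
After addition: salt = 207,936 + 43,600×59.2 = 2,789,056; volume = 49,360 m³
S = 2,789,056 / 49,360 = 56.5044 PSU

56.50 PSU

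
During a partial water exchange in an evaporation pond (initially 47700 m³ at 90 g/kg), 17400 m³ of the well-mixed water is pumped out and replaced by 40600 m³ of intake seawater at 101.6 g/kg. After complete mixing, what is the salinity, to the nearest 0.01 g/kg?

96.64 g/kg

Remaining after removal: 30,300 m³ at 90 g/kg (salt = 2,727,000)
After addition: salt = 2,727,000 + 40,600×101.6 = 6,851,960; volume = 70,900 m³
S = 6,851,960 / 70,900 = 96.6426 g/kg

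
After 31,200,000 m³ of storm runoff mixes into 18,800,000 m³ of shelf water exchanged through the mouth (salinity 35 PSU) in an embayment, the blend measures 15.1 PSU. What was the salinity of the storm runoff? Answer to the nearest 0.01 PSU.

3.11 PSU

Salt balance: 18,800,000×35 + 31,200,000×S = 50,000,000×15.1
658,000,000 + 31,200,000·S = 755,000,000
S = (755,000,000 − 658,000,000) / 31,200,000 = 3.109 PSU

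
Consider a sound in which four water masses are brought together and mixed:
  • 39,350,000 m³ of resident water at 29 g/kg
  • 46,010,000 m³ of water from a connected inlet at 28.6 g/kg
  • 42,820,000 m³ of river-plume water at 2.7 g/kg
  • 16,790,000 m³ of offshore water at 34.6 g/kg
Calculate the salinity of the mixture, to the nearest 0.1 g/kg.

21.8 g/kg

Mass of salt is conserved:
salt = 39,350,000×29 + 46,010,000×28.6 + 42,820,000×2.7 + 16,790,000×34.6 = 1,141,150,000 + 1,315,886,000 + 115,614,000 + 580,934,000 = 3,153,584,000
volume = 39,350,000 + 46,010,000 + 42,820,000 + 16,790,000 = 144,970,000 m³
S = 3,153,584,000 / 144,970,000 = 21.753 g/kg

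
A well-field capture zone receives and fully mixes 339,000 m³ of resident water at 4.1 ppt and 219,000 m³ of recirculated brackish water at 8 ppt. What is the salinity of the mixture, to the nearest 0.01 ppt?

Weighted by volume,
salt = 339,000×4.1 + 219,000×8 = 1,389,900 + 1,752,000 = 3,141,900
volume = 339,000 + 219,000 = 558,000 m³
S = 3,141,900 / 558,000 = 5.6306 ppt

5.63 ppt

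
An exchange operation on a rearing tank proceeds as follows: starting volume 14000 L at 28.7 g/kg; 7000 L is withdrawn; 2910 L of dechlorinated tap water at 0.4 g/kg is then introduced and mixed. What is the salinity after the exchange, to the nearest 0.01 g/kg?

20.39 g/kg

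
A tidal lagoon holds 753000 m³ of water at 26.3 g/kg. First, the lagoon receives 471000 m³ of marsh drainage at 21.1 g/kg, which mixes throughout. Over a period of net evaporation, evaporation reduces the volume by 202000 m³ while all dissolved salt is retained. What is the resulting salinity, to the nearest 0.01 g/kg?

29.10 g/kg

After mixing: salt = 753,000×26.3 + 471,000×21.1 = 29,742,000; volume = 1,224,000 m³
After evaporation: salt unchanged = 29,742,000; volume = 1,224,000 − 202,000 = 1,022,000 m³
S = 29,742,000 / 1,022,000 = 29.1018 g/kg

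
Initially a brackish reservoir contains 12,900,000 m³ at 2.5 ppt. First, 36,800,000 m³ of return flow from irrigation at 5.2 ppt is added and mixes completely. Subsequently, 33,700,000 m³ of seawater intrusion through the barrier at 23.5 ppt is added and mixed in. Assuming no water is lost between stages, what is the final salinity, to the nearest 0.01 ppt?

Salt balance:
Initial salt = 12,900,000×2.5 = 32,250,000
After stage 1: salt = 32,250,000 + 36,800,000×5.2 = 223,610,000; volume = 49,700,000 m³; S = 4.499 ppt
After stage 2: salt = 223,610,000 + 33,700,000×23.5 = 1,015,560,000; volume = 83,400,000 m³
S = 1,015,560,000 / 83,400,000 = 12.177 ppt

12.18 ppt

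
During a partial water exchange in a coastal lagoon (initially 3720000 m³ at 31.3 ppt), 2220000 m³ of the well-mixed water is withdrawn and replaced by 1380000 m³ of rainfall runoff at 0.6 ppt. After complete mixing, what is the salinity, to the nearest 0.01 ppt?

16.59 ppt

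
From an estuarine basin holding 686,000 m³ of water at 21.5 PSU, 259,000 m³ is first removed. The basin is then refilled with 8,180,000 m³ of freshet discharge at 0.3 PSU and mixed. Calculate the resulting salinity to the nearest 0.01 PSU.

Remaining after removal: 427,000 m³ at 21.5 PSU (salt = 9,180,500)
After addition: salt = 9,180,500 + 8,180,000×0.3 = 11,634,500; volume = 8,607,000 m³
S = 11,634,500 / 8,607,000 = 1.3517 PSU

1.35 PSU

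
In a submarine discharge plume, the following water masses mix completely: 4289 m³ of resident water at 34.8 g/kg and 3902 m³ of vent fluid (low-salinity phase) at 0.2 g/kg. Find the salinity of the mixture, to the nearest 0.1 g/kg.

Conserving salt mass:
salt = 4,289×34.8 + 3,902×0.2 = 149,257.2 + 780.4 = 150,037.6
volume = 4,289 + 3,902 = 8,191 m³
S = 150,037.6 / 8,191 = 18.317 g/kg

18.3 g/kg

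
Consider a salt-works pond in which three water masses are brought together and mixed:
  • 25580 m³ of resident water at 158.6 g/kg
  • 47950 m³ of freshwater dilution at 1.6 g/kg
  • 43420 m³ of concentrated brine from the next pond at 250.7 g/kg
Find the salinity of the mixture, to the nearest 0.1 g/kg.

Salt balance:
salt = 25,580×158.6 + 47,950×1.6 + 43,420×250.7 = 4,056,988 + 76,720 + 10,885,394 = 15,019,102
volume = 25,580 + 47,950 + 43,420 = 116,950 m³
S = 15,019,102 / 116,950 = 128.423 g/kg

128.4 g/kg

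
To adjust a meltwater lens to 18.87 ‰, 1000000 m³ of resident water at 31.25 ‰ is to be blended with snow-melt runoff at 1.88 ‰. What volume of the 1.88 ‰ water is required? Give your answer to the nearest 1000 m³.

729000 m³

Salt balance: 1,000,000×31.25 + V×1.88 = (1,000,000+V)×18.87
31,250,000 + 1.88V = 18,870,000 + 18.87V
12,380,000 = 16.99V
V = 728,663.92 m³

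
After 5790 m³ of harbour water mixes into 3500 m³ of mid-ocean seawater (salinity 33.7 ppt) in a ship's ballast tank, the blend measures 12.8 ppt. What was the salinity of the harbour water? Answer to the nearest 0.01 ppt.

Salt balance: 3,500×33.7 + 5,790×S = 9,290×12.8
117,950 + 5,790·S = 118,912
S = (118,912 − 117,950) / 5,790 = 0.1661 ppt

0.17 ppt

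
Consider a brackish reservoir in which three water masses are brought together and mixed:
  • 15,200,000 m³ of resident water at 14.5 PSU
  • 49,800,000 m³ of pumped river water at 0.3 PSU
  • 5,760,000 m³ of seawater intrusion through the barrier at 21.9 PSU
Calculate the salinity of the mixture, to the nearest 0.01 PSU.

5.11 PSU

Weighted by volume,
salt = 15,200,000×14.5 + 49,800,000×0.3 + 5,760,000×21.9 = 220,400,000 + 14,940,000 + 126,144,000 = 361,484,000
volume = 15,200,000 + 49,800,000 + 5,760,000 = 70,760,000 m³
S = 361,484,000 / 70,760,000 = 5.1086 PSU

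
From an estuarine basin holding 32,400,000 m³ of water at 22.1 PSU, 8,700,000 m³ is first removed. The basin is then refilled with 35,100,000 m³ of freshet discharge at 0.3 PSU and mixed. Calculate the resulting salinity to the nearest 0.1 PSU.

9.1 PSU

Remaining after removal: 23,700,000 m³ at 22.1 PSU (salt = 523,770,000)
After addition: salt = 523,770,000 + 35,100,000×0.3 = 534,300,000; volume = 58,800,000 m³
S = 534,300,000 / 58,800,000 = 9.0867 PSU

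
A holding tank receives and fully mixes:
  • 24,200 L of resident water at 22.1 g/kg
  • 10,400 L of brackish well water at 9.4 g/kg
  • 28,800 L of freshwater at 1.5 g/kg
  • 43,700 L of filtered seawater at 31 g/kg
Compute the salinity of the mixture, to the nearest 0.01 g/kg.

18.96 g/kg

Conserving salt mass:
salt = 24,200×22.1 + 10,400×9.4 + 28,800×1.5 + 43,700×31 = 534,820 + 97,760 + 43,200 + 1,354,700 = 2,030,480
volume = 24,200 + 10,400 + 28,800 + 43,700 = 107,100 L
S = 2,030,480 / 107,100 = 18.9587 g/kg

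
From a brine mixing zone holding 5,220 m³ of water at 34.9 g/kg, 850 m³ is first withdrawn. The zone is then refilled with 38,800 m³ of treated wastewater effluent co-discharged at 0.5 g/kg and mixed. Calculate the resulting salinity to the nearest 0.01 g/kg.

Remaining after removal: 4,370 m³ at 34.9 g/kg (salt = 152,513)
After addition: salt = 152,513 + 38,800×0.5 = 171,913; volume = 43,170 m³
S = 171,913 / 43,170 = 3.9822 g/kg

3.98 g/kg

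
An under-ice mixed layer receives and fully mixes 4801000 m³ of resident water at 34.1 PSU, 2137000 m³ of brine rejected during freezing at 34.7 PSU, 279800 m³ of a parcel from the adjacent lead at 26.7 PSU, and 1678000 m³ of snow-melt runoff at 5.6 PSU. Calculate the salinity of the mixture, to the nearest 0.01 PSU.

28.64 PSU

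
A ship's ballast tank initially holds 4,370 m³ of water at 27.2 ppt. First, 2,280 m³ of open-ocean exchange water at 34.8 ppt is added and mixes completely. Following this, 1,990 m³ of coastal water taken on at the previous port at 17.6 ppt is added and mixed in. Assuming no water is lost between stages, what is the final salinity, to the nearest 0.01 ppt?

26.99 ppt

Salt balance:
Initial salt = 4,370×27.2 = 118,864
After stage 1: salt = 118,864 + 2,280×34.8 = 198,208; volume = 6,650 m³; S = 29.806 ppt
After stage 2: salt = 198,208 + 1,990×17.6 = 233,232; volume = 8,640 m³
S = 233,232 / 8,640 = 26.9944 ppt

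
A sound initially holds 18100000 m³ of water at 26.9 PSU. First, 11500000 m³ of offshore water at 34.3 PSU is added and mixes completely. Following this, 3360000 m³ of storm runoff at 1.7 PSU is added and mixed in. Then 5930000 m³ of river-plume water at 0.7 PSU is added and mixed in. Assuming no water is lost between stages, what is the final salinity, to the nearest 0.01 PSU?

22.92 PSU

Mass of salt is conserved:
Initial salt = 18,100,000×26.9 = 486,890,000
After stage 1: salt = 486,890,000 + 11,500,000×34.3 = 881,340,000; volume = 29,600,000 m³; S = 29.775 PSU
After stage 2: salt = 881,340,000 + 3,360,000×1.7 = 887,052,000; volume = 32,960,000 m³; S = 26.913 PSU
After stage 3: salt = 887,052,000 + 5,930,000×0.7 = 891,203,000; volume = 38,890,000 m³
S = 891,203,000 / 38,890,000 = 22.916 PSU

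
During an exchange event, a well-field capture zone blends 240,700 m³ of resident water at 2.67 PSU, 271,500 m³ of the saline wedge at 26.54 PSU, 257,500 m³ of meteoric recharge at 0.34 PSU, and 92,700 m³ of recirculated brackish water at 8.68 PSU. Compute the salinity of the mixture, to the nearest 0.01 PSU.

10.14 PSU

Conserving salt mass:
salt = 240,700×2.67 + 271,500×26.54 + 257,500×0.34 + 92,700×8.68 = 642,669 + 7,205,610 + 87,550 + 804,636 = 8,740,465
volume = 240,700 + 271,500 + 257,500 + 92,700 = 862,400 m³
S = 8,740,465 / 862,400 = 10.135 PSU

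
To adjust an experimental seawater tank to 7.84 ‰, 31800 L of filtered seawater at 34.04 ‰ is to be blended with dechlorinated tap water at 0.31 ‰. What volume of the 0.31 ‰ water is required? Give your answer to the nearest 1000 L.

Salt balance: 31,800×34.04 + V×0.31 = (31,800+V)×7.84
1,082,472 + 0.31V = 249,312 + 7.84V
833,160 = 7.53V
V = 110,645.42 L

111000 L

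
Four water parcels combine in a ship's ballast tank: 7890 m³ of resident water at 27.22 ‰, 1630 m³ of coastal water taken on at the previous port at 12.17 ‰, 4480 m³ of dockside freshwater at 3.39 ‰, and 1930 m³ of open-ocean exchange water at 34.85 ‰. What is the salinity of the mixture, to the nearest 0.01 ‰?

19.90 ‰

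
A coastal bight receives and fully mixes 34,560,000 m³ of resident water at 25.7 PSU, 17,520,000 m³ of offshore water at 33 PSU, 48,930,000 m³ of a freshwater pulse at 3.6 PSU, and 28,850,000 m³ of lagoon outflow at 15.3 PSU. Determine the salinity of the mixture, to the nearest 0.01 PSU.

By conservation of dissolved salt,
salt = 34,560,000×25.7 + 17,520,000×33 + 48,930,000×3.6 + 28,850,000×15.3 = 888,192,000 + 578,160,000 + 176,148,000 + 441,405,000 = 2,083,905,000
volume = 34,560,000 + 17,520,000 + 48,930,000 + 28,850,000 = 129,860,000 m³
S = 2,083,905,000 / 129,860,000 = 16.0473 PSU

16.05 PSU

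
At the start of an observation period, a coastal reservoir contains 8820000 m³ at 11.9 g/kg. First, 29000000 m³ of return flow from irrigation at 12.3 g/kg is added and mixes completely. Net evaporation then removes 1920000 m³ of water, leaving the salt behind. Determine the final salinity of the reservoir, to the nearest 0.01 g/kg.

12.86 g/kg

After mixing: salt = 8,820,000×11.9 + 29,000,000×12.3 = 461,658,000; volume = 37,820,000 m³
After evaporation: salt unchanged = 461,658,000; volume = 37,820,000 − 1,920,000 = 35,900,000 m³
S = 461,658,000 / 35,900,000 = 12.8596 g/kg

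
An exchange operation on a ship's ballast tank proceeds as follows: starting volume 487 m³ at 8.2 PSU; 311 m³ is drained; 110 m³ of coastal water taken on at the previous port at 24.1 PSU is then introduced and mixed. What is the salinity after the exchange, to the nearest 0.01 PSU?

14.32 PSU

Remaining after removal: 176 m³ at 8.2 PSU (salt = 1,443.2)
After addition: salt = 1,443.2 + 110×24.1 = 4,094.2; volume = 286 m³
S = 4,094.2 / 286 = 14.3154 PSU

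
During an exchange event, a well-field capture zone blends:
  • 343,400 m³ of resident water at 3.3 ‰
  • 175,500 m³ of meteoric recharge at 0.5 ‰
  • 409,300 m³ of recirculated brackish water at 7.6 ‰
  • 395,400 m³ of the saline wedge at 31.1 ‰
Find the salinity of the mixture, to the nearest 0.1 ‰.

12.6 ‰

Total salt / total volume:
salt = 343,400×3.3 + 175,500×0.5 + 409,300×7.6 + 395,400×31.1 = 1,133,220 + 87,750 + 3,110,680 + 12,296,940 = 16,628,590
volume = 343,400 + 175,500 + 409,300 + 395,400 = 1,323,600 m³
S = 16,628,590 / 1,323,600 = 12.563 ‰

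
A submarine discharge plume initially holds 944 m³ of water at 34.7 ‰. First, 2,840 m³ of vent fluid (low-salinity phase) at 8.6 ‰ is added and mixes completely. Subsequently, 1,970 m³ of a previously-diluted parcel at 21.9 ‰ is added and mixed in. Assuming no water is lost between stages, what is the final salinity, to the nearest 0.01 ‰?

Total salt / total volume:
Initial salt = 944×34.7 = 32,756.8
After stage 1: salt = 32,756.8 + 2,840×8.6 = 57,180.8; volume = 3,784 m³; S = 15.111 ‰
After stage 2: salt = 57,180.8 + 1,970×21.9 = 100,323.8; volume = 5,754 m³
S = 100,323.8 / 5,754 = 17.4355 ‰

17.44 ‰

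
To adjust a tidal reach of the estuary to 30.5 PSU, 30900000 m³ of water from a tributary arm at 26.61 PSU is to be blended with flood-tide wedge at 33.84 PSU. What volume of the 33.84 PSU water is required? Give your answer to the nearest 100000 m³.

Salt balance: 30,900,000×26.61 + V×33.84 = (30,900,000+V)×30.5
822,249,000 + 33.84V = 942,450,000 + 30.5V
120,201,000 = 3.34V
V = 35,988,323.35 m³

36000000 m³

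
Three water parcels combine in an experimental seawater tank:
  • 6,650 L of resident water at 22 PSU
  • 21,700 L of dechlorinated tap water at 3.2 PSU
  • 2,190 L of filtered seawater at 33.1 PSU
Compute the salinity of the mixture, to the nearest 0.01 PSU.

9.44 PSU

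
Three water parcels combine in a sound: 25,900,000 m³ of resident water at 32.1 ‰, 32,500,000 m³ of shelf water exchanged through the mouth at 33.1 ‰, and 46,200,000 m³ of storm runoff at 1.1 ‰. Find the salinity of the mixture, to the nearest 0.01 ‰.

Total salt / total volume:
salt = 25,900,000×32.1 + 32,500,000×33.1 + 46,200,000×1.1 = 831,390,000 + 1,075,750,000 + 50,820,000 = 1,957,960,000
volume = 25,900,000 + 32,500,000 + 46,200,000 = 104,600,000 m³
S = 1,957,960,000 / 104,600,000 = 18.7185 ‰

18.72 ‰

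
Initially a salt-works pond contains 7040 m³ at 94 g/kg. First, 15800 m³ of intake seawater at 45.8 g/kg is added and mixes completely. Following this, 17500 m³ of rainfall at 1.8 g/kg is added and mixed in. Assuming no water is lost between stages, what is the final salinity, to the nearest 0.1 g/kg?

Conserving salt mass:
Initial salt = 7,040×94 = 661,760
After stage 1: salt = 661,760 + 15,800×45.8 = 1,385,400; volume = 22,840 m³; S = 60.657 g/kg
After stage 2: salt = 1,385,400 + 17,500×1.8 = 1,416,900; volume = 40,340 m³
S = 1,416,900 / 40,340 = 35.1239 g/kg

35.1 g/kg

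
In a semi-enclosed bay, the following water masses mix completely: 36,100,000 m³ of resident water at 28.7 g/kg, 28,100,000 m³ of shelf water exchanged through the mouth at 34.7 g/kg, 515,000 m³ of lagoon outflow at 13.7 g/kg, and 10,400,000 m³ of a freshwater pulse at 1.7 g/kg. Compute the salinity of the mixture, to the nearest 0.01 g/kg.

Mass of salt is conserved:
salt = 36,100,000×28.7 + 28,100,000×34.7 + 515,000×13.7 + 10,400,000×1.7 = 1,036,070,000 + 975,070,000 + 7,055,500 + 17,680,000 = 2,035,875,500
volume = 36,100,000 + 28,100,000 + 515,000 + 10,400,000 = 75,115,000 m³
S = 2,035,875,500 / 75,115,000 = 27.1034 g/kg

27.10 g/kg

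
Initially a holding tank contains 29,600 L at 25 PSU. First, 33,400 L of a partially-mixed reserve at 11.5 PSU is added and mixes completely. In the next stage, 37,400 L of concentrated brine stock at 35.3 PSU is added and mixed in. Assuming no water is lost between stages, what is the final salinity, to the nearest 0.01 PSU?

24.35 PSU

Mass of salt is conserved:
Initial salt = 29,600×25 = 740,000
After stage 1: salt = 740,000 + 33,400×11.5 = 1,124,100; volume = 63,000 L; S = 17.843 PSU
After stage 2: salt = 1,124,100 + 37,400×35.3 = 2,444,320; volume = 100,400 L
S = 2,444,320 / 100,400 = 24.3458 PSU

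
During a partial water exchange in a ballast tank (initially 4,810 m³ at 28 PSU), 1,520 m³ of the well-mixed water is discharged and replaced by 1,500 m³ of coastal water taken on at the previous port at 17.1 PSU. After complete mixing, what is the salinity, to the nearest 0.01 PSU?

24.59 PSU

Remaining after removal: 3,290 m³ at 28 PSU (salt = 92,120)
After addition: salt = 92,120 + 1,500×17.1 = 117,770; volume = 4,790 m³
S = 117,770 / 4,790 = 24.5866 PSU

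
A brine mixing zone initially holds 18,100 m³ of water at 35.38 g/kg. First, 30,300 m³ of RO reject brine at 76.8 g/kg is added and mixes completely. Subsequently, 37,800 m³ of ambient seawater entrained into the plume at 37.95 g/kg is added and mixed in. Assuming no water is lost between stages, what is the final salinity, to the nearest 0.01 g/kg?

Total salt / total volume:
Initial salt = 18,100×35.38 = 640,378
After stage 1: salt = 640,378 + 30,300×76.8 = 2,967,418; volume = 48,400 m³; S = 61.31 g/kg
After stage 2: salt = 2,967,418 + 37,800×37.95 = 4,401,928; volume = 86,200 m³
S = 4,401,928 / 86,200 = 51.0665 g/kg

51.07 g/kg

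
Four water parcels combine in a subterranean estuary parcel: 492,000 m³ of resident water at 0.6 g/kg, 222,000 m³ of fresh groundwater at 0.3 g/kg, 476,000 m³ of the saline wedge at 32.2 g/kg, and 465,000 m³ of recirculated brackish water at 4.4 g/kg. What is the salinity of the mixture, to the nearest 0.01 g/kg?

10.72 g/kg

By conservation of dissolved salt,
salt = 492,000×0.6 + 222,000×0.3 + 476,000×32.2 + 465,000×4.4 = 295,200 + 66,600 + 15,327,200 + 2,046,000 = 17,735,000
volume = 492,000 + 222,000 + 476,000 + 465,000 = 1,655,000 m³
S = 17,735,000 / 1,655,000 = 10.716 g/kg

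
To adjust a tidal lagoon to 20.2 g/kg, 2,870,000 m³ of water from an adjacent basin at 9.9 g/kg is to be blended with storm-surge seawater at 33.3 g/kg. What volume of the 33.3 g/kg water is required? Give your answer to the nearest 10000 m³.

2260000 m³

Salt balance: 2,870,000×9.9 + V×33.3 = (2,870,000+V)×20.2
28,413,000 + 33.3V = 57,974,000 + 20.2V
29,561,000 = 13.1V
V = 2,256,564.89 m³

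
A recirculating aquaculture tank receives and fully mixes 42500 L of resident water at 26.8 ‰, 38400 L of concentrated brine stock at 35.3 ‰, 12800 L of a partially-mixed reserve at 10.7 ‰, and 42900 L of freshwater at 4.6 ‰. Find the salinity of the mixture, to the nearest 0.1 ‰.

Weighted by volume,
salt = 42,500×26.8 + 38,400×35.3 + 12,800×10.7 + 42,900×4.6 = 1,139,000 + 1,355,520 + 136,960 + 197,340 = 2,828,820
volume = 42,500 + 38,400 + 12,800 + 42,900 = 136,600 L
S = 2,828,820 / 136,600 = 20.709 ‰

20.7 ‰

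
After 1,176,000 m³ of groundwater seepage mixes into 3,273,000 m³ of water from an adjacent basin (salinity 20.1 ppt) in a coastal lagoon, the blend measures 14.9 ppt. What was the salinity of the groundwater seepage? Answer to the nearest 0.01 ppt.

Salt balance: 3,273,000×20.1 + 1,176,000×S = 4,449,000×14.9
65,787,300 + 1,176,000·S = 66,290,100
S = (66,290,100 − 65,787,300) / 1,176,000 = 0.4276 ppt

0.43 ppt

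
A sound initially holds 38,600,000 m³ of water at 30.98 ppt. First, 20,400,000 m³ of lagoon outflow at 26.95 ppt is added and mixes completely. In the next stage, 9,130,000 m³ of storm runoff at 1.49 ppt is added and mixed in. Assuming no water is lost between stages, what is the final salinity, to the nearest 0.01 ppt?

By conservation of dissolved salt,
Initial salt = 38,600,000×30.98 = 1,195,828,000
After stage 1: salt = 1,195,828,000 + 20,400,000×26.95 = 1,745,608,000; volume = 59,000,000 m³; S = 29.587 ppt
After stage 2: salt = 1,745,608,000 + 9,130,000×1.49 = 1,759,211,700; volume = 68,130,000 m³
S = 1,759,211,700 / 68,130,000 = 25.8214 ppt

25.82 ppt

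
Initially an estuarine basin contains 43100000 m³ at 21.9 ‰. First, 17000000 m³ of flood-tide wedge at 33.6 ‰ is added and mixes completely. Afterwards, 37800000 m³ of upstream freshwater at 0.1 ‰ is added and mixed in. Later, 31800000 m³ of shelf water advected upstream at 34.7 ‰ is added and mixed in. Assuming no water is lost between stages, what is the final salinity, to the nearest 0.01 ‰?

20.22 ‰

Mass of salt is conserved:
Initial salt = 43,100,000×21.9 = 943,890,000
After stage 1: salt = 943,890,000 + 17,000,000×33.6 = 1,515,090,000; volume = 60,100,000 m³; S = 25.209 ‰
After stage 2: salt = 1,515,090,000 + 37,800,000×0.1 = 1,518,870,000; volume = 97,900,000 m³; S = 15.515 ‰
After stage 3: salt = 1,518,870,000 + 31,800,000×34.7 = 2,622,330,000; volume = 129,700,000 m³
S = 2,622,330,000 / 129,700,000 = 20.2184 ‰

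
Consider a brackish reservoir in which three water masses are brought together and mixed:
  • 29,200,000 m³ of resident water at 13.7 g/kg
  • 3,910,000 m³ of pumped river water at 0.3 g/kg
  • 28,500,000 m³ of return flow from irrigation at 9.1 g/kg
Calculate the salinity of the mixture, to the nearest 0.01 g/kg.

10.72 g/kg

Total salt / total volume:
salt = 29,200,000×13.7 + 3,910,000×0.3 + 28,500,000×9.1 = 400,040,000 + 1,173,000 + 259,350,000 = 660,563,000
volume = 29,200,000 + 3,910,000 + 28,500,000 = 61,610,000 m³
S = 660,563,000 / 61,610,000 = 10.7217 g/kg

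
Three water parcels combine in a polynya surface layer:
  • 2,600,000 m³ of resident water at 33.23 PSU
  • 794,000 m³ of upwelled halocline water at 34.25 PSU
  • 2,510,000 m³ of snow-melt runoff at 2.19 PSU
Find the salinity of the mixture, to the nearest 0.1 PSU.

By conservation of dissolved salt,
salt = 2,600,000×33.23 + 794,000×34.25 + 2,510,000×2.19 = 86,398,000 + 27,194,500 + 5,496,900 = 119,089,400
volume = 2,600,000 + 794,000 + 2,510,000 = 5,904,000 m³
S = 119,089,400 / 5,904,000 = 20.171 PSU

20.2 PSU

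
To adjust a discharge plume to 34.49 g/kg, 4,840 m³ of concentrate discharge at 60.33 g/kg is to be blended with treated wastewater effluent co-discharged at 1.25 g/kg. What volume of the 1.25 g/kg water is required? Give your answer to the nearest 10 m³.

3760 m³

Salt balance: 4,840×60.33 + V×1.25 = (4,840+V)×34.49
291,997.2 + 1.25V = 166,931.6 + 34.49V
125,065.6 = 33.24V
V = 3,762.5 m³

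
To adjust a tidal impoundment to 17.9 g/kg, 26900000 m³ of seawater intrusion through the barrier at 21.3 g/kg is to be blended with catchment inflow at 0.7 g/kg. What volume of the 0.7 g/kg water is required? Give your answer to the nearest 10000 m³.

Salt balance: 26,900,000×21.3 + V×0.7 = (26,900,000+V)×17.9
572,970,000 + 0.7V = 481,510,000 + 17.9V
91,460,000 = 17.2V
V = 5,317,441.86 m³

5320000 m³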